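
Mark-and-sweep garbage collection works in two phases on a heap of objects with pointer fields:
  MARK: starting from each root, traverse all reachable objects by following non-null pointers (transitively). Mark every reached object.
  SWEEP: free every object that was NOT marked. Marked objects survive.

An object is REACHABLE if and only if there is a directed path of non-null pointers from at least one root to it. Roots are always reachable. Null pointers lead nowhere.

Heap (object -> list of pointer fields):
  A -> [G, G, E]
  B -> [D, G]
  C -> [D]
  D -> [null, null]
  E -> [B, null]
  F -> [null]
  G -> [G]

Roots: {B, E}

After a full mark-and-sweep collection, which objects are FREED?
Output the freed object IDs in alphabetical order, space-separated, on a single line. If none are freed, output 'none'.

Answer: A C F

Derivation:
Roots: B E
Mark B: refs=D G, marked=B
Mark E: refs=B null, marked=B E
Mark D: refs=null null, marked=B D E
Mark G: refs=G, marked=B D E G
Unmarked (collected): A C F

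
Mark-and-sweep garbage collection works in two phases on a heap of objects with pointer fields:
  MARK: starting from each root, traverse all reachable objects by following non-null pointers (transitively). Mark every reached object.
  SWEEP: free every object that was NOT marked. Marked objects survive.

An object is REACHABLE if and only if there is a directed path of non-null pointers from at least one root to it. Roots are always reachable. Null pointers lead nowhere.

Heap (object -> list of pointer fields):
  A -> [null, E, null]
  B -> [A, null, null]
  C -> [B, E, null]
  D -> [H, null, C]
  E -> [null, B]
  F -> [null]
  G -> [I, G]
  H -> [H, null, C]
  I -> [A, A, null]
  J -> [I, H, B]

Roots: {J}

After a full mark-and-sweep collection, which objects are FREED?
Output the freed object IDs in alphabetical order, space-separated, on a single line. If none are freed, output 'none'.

Answer: D F G

Derivation:
Roots: J
Mark J: refs=I H B, marked=J
Mark I: refs=A A null, marked=I J
Mark H: refs=H null C, marked=H I J
Mark B: refs=A null null, marked=B H I J
Mark A: refs=null E null, marked=A B H I J
Mark C: refs=B E null, marked=A B C H I J
Mark E: refs=null B, marked=A B C E H I J
Unmarked (collected): D F G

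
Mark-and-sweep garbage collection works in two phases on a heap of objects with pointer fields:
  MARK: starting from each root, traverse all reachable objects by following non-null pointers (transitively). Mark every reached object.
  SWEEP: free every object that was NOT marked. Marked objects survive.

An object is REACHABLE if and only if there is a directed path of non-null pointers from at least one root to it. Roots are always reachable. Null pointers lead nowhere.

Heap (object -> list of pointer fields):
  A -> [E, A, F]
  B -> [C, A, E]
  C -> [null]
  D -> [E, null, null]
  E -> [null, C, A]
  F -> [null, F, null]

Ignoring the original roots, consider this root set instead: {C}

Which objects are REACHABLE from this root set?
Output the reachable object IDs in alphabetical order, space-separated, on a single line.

Roots: C
Mark C: refs=null, marked=C
Unmarked (collected): A B D E F

Answer: C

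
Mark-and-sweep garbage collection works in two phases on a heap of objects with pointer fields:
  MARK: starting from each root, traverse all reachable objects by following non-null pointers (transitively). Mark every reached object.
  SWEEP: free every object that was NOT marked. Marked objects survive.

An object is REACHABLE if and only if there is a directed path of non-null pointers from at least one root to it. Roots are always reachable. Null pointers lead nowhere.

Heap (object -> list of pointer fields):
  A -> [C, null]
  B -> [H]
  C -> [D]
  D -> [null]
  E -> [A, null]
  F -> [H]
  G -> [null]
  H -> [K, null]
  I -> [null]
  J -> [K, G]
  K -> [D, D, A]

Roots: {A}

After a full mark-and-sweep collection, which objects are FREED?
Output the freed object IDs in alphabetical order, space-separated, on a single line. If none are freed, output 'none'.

Roots: A
Mark A: refs=C null, marked=A
Mark C: refs=D, marked=A C
Mark D: refs=null, marked=A C D
Unmarked (collected): B E F G H I J K

Answer: B E F G H I J K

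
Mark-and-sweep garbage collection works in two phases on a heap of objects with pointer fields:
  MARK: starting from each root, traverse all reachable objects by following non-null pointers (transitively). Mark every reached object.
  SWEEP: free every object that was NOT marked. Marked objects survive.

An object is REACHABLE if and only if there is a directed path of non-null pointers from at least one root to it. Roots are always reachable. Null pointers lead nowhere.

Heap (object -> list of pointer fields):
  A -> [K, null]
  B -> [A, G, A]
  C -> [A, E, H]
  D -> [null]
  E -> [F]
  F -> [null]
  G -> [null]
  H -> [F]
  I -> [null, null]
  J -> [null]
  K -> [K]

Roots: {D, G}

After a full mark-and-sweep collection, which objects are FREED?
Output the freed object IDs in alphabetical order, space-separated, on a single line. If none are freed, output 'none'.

Answer: A B C E F H I J K

Derivation:
Roots: D G
Mark D: refs=null, marked=D
Mark G: refs=null, marked=D G
Unmarked (collected): A B C E F H I J K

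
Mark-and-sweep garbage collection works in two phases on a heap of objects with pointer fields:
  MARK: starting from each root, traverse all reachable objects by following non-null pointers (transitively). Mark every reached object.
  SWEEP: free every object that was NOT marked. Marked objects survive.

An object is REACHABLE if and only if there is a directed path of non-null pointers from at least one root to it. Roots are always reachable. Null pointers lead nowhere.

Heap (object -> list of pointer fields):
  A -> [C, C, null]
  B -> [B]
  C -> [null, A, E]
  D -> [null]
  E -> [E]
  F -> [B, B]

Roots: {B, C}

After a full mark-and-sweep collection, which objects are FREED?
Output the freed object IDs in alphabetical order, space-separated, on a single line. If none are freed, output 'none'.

Roots: B C
Mark B: refs=B, marked=B
Mark C: refs=null A E, marked=B C
Mark A: refs=C C null, marked=A B C
Mark E: refs=E, marked=A B C E
Unmarked (collected): D F

Answer: D F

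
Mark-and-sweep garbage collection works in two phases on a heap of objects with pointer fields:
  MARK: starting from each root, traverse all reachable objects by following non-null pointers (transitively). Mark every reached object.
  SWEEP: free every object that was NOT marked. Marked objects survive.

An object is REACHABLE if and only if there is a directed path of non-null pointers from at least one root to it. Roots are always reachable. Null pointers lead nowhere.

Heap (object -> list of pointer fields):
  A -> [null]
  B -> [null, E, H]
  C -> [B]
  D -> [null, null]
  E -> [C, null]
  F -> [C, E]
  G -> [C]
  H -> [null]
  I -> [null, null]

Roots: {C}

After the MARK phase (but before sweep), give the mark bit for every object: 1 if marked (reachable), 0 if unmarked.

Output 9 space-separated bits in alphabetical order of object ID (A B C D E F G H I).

Answer: 0 1 1 0 1 0 0 1 0

Derivation:
Roots: C
Mark C: refs=B, marked=C
Mark B: refs=null E H, marked=B C
Mark E: refs=C null, marked=B C E
Mark H: refs=null, marked=B C E H
Unmarked (collected): A D F G I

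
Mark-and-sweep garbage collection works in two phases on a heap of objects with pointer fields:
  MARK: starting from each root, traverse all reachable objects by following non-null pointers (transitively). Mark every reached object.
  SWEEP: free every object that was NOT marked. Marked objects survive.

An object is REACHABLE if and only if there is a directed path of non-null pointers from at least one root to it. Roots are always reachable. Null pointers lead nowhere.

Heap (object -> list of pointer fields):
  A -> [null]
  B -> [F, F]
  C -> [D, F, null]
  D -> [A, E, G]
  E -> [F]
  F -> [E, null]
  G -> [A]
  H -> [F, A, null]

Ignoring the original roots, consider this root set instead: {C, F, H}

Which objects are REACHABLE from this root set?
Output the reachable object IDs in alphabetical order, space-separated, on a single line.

Answer: A C D E F G H

Derivation:
Roots: C F H
Mark C: refs=D F null, marked=C
Mark F: refs=E null, marked=C F
Mark H: refs=F A null, marked=C F H
Mark D: refs=A E G, marked=C D F H
Mark E: refs=F, marked=C D E F H
Mark A: refs=null, marked=A C D E F H
Mark G: refs=A, marked=A C D E F G H
Unmarked (collected): B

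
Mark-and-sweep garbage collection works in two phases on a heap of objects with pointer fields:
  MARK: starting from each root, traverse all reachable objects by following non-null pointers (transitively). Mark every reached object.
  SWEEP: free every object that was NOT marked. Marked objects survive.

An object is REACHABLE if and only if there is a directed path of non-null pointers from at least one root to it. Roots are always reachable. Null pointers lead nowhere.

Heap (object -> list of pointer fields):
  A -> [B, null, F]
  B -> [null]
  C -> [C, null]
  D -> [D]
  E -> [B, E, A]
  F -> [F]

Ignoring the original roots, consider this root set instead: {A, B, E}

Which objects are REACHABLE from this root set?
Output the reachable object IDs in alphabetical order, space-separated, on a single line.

Roots: A B E
Mark A: refs=B null F, marked=A
Mark B: refs=null, marked=A B
Mark E: refs=B E A, marked=A B E
Mark F: refs=F, marked=A B E F
Unmarked (collected): C D

Answer: A B E F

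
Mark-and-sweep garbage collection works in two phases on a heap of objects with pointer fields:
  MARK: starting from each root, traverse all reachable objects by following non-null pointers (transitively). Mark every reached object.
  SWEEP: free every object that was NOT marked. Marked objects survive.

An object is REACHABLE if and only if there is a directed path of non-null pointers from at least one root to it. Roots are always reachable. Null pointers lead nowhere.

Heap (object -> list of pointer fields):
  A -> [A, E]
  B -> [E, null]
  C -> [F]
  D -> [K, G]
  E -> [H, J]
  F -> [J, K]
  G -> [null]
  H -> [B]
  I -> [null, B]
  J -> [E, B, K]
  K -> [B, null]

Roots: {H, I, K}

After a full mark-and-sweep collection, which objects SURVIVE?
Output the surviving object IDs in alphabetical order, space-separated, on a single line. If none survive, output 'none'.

Answer: B E H I J K

Derivation:
Roots: H I K
Mark H: refs=B, marked=H
Mark I: refs=null B, marked=H I
Mark K: refs=B null, marked=H I K
Mark B: refs=E null, marked=B H I K
Mark E: refs=H J, marked=B E H I K
Mark J: refs=E B K, marked=B E H I J K
Unmarked (collected): A C D F G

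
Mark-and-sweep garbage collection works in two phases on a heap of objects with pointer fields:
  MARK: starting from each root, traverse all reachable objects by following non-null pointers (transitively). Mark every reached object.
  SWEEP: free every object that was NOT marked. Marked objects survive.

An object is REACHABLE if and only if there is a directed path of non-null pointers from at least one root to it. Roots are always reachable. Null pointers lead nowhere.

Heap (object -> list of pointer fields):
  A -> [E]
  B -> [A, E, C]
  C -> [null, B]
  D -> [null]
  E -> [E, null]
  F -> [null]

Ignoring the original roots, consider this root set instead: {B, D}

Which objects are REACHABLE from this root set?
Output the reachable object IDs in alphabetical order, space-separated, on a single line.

Roots: B D
Mark B: refs=A E C, marked=B
Mark D: refs=null, marked=B D
Mark A: refs=E, marked=A B D
Mark E: refs=E null, marked=A B D E
Mark C: refs=null B, marked=A B C D E
Unmarked (collected): F

Answer: A B C D E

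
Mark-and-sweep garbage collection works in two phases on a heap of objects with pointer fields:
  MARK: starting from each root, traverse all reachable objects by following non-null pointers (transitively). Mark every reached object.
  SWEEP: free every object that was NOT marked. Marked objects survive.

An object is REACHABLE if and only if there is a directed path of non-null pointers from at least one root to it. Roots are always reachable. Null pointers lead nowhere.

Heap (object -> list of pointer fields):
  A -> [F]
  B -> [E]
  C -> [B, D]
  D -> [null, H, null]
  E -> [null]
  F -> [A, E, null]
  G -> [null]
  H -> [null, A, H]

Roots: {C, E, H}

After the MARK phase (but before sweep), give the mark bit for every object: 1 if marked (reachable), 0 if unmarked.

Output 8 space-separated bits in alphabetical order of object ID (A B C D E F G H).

Roots: C E H
Mark C: refs=B D, marked=C
Mark E: refs=null, marked=C E
Mark H: refs=null A H, marked=C E H
Mark B: refs=E, marked=B C E H
Mark D: refs=null H null, marked=B C D E H
Mark A: refs=F, marked=A B C D E H
Mark F: refs=A E null, marked=A B C D E F H
Unmarked (collected): G

Answer: 1 1 1 1 1 1 0 1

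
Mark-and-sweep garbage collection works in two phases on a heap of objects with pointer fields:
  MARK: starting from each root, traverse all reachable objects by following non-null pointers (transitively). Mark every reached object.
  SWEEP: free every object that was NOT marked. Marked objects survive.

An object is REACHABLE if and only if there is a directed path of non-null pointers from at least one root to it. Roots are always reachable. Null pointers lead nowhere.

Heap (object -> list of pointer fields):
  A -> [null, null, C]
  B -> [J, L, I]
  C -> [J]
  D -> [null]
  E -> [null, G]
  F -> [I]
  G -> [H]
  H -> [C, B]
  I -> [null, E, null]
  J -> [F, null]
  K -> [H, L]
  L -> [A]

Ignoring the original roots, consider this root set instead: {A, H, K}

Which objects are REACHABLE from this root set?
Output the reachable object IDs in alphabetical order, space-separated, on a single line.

Answer: A B C E F G H I J K L

Derivation:
Roots: A H K
Mark A: refs=null null C, marked=A
Mark H: refs=C B, marked=A H
Mark K: refs=H L, marked=A H K
Mark C: refs=J, marked=A C H K
Mark B: refs=J L I, marked=A B C H K
Mark L: refs=A, marked=A B C H K L
Mark J: refs=F null, marked=A B C H J K L
Mark I: refs=null E null, marked=A B C H I J K L
Mark F: refs=I, marked=A B C F H I J K L
Mark E: refs=null G, marked=A B C E F H I J K L
Mark G: refs=H, marked=A B C E F G H I J K L
Unmarked (collected): D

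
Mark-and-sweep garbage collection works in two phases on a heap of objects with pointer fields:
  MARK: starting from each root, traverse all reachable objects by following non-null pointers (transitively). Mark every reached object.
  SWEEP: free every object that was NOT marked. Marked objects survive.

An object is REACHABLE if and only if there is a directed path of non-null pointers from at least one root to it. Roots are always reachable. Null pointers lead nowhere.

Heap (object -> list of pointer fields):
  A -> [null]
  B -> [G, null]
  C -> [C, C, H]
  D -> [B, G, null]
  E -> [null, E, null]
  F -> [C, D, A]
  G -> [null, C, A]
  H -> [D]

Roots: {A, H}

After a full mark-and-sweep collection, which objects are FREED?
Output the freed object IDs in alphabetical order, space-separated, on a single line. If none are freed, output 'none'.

Roots: A H
Mark A: refs=null, marked=A
Mark H: refs=D, marked=A H
Mark D: refs=B G null, marked=A D H
Mark B: refs=G null, marked=A B D H
Mark G: refs=null C A, marked=A B D G H
Mark C: refs=C C H, marked=A B C D G H
Unmarked (collected): E F

Answer: E F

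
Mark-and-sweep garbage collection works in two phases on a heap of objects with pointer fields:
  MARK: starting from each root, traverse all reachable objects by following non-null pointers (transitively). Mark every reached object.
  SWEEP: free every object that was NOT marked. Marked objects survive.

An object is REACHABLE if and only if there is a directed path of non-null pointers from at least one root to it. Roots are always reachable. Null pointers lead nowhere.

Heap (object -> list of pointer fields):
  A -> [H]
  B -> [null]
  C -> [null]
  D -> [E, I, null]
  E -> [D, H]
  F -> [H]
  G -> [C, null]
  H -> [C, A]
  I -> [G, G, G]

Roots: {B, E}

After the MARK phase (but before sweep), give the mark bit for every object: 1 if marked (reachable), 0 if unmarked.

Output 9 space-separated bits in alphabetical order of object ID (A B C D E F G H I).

Roots: B E
Mark B: refs=null, marked=B
Mark E: refs=D H, marked=B E
Mark D: refs=E I null, marked=B D E
Mark H: refs=C A, marked=B D E H
Mark I: refs=G G G, marked=B D E H I
Mark C: refs=null, marked=B C D E H I
Mark A: refs=H, marked=A B C D E H I
Mark G: refs=C null, marked=A B C D E G H I
Unmarked (collected): F

Answer: 1 1 1 1 1 0 1 1 1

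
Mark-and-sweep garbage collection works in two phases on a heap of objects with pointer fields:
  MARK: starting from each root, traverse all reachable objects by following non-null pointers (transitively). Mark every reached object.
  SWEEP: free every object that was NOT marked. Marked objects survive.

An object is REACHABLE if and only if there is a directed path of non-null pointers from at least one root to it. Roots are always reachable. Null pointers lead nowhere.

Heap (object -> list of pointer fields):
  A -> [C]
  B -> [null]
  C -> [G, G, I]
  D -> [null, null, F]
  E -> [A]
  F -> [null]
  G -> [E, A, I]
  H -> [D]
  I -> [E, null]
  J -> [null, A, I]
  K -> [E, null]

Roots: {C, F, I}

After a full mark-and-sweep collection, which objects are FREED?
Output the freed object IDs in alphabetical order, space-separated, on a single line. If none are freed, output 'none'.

Roots: C F I
Mark C: refs=G G I, marked=C
Mark F: refs=null, marked=C F
Mark I: refs=E null, marked=C F I
Mark G: refs=E A I, marked=C F G I
Mark E: refs=A, marked=C E F G I
Mark A: refs=C, marked=A C E F G I
Unmarked (collected): B D H J K

Answer: B D H J K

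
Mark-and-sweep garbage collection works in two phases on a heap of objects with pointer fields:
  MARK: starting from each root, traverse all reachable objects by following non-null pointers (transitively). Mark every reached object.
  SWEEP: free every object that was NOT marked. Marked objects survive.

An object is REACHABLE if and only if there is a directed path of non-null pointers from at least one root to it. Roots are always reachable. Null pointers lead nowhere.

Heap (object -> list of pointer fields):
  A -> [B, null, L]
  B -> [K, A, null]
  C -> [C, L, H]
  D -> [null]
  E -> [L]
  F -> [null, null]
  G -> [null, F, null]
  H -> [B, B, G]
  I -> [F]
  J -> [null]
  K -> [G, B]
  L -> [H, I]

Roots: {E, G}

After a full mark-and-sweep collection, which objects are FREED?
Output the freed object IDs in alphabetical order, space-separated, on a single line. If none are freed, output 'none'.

Answer: C D J

Derivation:
Roots: E G
Mark E: refs=L, marked=E
Mark G: refs=null F null, marked=E G
Mark L: refs=H I, marked=E G L
Mark F: refs=null null, marked=E F G L
Mark H: refs=B B G, marked=E F G H L
Mark I: refs=F, marked=E F G H I L
Mark B: refs=K A null, marked=B E F G H I L
Mark K: refs=G B, marked=B E F G H I K L
Mark A: refs=B null L, marked=A B E F G H I K L
Unmarked (collected): C D J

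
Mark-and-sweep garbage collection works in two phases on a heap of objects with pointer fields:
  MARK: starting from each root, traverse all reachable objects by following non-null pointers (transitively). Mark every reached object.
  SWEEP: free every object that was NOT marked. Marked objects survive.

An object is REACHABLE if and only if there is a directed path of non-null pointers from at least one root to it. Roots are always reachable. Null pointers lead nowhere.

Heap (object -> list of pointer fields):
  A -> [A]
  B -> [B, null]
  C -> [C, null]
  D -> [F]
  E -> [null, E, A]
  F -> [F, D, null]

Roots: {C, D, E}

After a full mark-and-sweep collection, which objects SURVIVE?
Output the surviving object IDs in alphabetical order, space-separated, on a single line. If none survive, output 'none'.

Answer: A C D E F

Derivation:
Roots: C D E
Mark C: refs=C null, marked=C
Mark D: refs=F, marked=C D
Mark E: refs=null E A, marked=C D E
Mark F: refs=F D null, marked=C D E F
Mark A: refs=A, marked=A C D E F
Unmarked (collected): B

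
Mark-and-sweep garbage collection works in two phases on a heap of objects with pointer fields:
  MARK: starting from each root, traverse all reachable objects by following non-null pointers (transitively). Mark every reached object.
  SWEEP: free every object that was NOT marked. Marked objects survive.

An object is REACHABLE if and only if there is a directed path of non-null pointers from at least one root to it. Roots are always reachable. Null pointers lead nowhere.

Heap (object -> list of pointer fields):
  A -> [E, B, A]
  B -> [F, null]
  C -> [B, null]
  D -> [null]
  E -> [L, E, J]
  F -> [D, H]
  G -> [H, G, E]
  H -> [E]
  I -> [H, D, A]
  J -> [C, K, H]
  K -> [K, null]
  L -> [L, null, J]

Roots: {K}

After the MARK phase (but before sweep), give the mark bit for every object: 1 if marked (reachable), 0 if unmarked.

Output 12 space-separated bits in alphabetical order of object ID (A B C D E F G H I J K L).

Answer: 0 0 0 0 0 0 0 0 0 0 1 0

Derivation:
Roots: K
Mark K: refs=K null, marked=K
Unmarked (collected): A B C D E F G H I J L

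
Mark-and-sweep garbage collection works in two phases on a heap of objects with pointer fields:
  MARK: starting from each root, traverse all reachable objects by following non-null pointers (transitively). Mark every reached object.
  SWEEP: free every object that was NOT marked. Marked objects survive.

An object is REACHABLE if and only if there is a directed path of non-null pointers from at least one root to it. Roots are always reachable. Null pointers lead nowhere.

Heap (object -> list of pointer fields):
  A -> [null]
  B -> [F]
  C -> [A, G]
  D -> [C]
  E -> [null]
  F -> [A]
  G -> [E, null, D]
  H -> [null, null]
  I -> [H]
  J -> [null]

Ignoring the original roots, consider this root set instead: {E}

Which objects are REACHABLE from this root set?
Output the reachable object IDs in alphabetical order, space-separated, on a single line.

Answer: E

Derivation:
Roots: E
Mark E: refs=null, marked=E
Unmarked (collected): A B C D F G H I J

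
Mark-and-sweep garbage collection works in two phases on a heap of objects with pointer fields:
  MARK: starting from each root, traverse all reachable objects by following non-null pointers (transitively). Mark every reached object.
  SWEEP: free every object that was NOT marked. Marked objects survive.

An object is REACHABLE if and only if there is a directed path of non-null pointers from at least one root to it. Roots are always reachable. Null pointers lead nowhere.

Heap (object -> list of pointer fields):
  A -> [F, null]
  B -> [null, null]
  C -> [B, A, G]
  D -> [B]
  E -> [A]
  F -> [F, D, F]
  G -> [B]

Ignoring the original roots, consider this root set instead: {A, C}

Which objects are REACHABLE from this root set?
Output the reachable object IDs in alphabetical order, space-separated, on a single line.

Roots: A C
Mark A: refs=F null, marked=A
Mark C: refs=B A G, marked=A C
Mark F: refs=F D F, marked=A C F
Mark B: refs=null null, marked=A B C F
Mark G: refs=B, marked=A B C F G
Mark D: refs=B, marked=A B C D F G
Unmarked (collected): E

Answer: A B C D F G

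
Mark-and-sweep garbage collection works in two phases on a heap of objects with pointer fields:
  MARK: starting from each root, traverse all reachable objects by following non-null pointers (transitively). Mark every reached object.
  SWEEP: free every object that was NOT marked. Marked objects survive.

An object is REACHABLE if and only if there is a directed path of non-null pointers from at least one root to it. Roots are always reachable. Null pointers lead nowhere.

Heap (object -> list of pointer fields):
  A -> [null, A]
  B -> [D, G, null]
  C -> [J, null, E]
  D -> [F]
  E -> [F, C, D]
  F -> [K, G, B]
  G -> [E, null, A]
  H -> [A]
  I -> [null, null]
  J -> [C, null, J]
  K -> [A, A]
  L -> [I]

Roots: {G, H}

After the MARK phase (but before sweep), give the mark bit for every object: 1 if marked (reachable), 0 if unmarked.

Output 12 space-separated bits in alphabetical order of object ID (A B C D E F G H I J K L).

Answer: 1 1 1 1 1 1 1 1 0 1 1 0

Derivation:
Roots: G H
Mark G: refs=E null A, marked=G
Mark H: refs=A, marked=G H
Mark E: refs=F C D, marked=E G H
Mark A: refs=null A, marked=A E G H
Mark F: refs=K G B, marked=A E F G H
Mark C: refs=J null E, marked=A C E F G H
Mark D: refs=F, marked=A C D E F G H
Mark K: refs=A A, marked=A C D E F G H K
Mark B: refs=D G null, marked=A B C D E F G H K
Mark J: refs=C null J, marked=A B C D E F G H J K
Unmarked (collected): I L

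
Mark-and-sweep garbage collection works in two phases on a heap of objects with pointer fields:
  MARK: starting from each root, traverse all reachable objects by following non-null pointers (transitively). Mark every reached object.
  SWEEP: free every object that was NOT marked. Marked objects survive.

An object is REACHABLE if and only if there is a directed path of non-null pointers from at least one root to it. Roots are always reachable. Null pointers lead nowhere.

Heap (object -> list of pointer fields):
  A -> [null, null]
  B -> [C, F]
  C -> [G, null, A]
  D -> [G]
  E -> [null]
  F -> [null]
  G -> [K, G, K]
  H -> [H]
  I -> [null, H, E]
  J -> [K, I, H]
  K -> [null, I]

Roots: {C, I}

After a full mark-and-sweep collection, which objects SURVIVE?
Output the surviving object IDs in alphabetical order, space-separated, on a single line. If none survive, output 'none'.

Answer: A C E G H I K

Derivation:
Roots: C I
Mark C: refs=G null A, marked=C
Mark I: refs=null H E, marked=C I
Mark G: refs=K G K, marked=C G I
Mark A: refs=null null, marked=A C G I
Mark H: refs=H, marked=A C G H I
Mark E: refs=null, marked=A C E G H I
Mark K: refs=null I, marked=A C E G H I K
Unmarked (collected): B D F J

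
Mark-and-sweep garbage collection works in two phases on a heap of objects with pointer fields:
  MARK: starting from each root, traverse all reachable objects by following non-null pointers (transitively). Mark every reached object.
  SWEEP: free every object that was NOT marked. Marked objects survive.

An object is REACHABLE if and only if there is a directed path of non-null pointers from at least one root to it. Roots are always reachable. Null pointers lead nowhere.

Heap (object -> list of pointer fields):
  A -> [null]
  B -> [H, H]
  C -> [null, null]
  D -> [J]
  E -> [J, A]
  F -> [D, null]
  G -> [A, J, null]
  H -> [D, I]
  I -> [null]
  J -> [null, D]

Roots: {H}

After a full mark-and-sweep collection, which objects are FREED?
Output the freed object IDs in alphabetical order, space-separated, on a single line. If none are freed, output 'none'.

Answer: A B C E F G

Derivation:
Roots: H
Mark H: refs=D I, marked=H
Mark D: refs=J, marked=D H
Mark I: refs=null, marked=D H I
Mark J: refs=null D, marked=D H I J
Unmarked (collected): A B C E F G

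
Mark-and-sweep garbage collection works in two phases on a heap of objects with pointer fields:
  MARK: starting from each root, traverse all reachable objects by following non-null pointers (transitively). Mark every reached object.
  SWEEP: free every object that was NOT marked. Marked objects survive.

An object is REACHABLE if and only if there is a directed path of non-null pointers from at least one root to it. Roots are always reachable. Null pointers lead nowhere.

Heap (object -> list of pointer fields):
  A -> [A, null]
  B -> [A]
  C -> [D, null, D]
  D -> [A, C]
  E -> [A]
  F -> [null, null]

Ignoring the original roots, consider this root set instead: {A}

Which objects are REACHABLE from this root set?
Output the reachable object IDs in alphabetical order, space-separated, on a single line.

Roots: A
Mark A: refs=A null, marked=A
Unmarked (collected): B C D E F

Answer: A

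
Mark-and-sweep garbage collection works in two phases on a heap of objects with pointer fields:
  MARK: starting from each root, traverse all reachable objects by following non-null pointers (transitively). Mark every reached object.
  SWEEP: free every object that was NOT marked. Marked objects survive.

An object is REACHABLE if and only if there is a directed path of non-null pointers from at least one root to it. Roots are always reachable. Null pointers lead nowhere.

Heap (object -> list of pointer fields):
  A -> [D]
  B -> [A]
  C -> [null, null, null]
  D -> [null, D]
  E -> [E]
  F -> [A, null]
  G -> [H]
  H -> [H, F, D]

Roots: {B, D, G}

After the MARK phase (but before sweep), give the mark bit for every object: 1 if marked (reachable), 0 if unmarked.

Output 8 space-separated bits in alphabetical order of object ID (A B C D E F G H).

Answer: 1 1 0 1 0 1 1 1

Derivation:
Roots: B D G
Mark B: refs=A, marked=B
Mark D: refs=null D, marked=B D
Mark G: refs=H, marked=B D G
Mark A: refs=D, marked=A B D G
Mark H: refs=H F D, marked=A B D G H
Mark F: refs=A null, marked=A B D F G H
Unmarked (collected): C E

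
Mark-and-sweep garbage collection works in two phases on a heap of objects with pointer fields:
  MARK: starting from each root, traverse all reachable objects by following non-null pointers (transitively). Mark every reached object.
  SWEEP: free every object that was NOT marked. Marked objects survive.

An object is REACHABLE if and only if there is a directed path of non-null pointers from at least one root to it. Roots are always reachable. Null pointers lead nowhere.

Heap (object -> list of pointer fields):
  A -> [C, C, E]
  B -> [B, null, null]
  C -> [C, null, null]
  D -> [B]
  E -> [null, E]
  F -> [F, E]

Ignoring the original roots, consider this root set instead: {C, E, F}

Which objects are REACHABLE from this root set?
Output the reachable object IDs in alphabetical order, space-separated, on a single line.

Answer: C E F

Derivation:
Roots: C E F
Mark C: refs=C null null, marked=C
Mark E: refs=null E, marked=C E
Mark F: refs=F E, marked=C E F
Unmarked (collected): A B D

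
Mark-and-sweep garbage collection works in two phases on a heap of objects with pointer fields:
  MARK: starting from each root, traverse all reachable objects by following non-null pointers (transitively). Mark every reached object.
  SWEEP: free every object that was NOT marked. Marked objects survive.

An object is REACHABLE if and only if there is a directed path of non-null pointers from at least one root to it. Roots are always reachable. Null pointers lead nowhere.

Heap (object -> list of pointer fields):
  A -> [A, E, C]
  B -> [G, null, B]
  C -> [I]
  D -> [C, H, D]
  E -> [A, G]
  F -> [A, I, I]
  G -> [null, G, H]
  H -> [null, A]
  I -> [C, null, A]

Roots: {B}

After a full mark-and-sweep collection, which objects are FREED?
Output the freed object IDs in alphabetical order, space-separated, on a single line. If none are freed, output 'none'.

Roots: B
Mark B: refs=G null B, marked=B
Mark G: refs=null G H, marked=B G
Mark H: refs=null A, marked=B G H
Mark A: refs=A E C, marked=A B G H
Mark E: refs=A G, marked=A B E G H
Mark C: refs=I, marked=A B C E G H
Mark I: refs=C null A, marked=A B C E G H I
Unmarked (collected): D F

Answer: D F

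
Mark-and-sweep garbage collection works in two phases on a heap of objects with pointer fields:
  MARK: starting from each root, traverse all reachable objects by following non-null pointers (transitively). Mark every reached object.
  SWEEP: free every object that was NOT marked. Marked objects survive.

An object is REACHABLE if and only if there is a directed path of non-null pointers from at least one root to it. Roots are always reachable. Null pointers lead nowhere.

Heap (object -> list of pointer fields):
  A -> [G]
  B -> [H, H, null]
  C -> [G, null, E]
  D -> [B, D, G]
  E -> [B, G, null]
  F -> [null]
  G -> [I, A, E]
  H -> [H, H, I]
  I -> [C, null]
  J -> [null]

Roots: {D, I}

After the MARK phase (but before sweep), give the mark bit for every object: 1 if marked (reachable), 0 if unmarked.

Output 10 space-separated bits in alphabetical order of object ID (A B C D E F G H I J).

Roots: D I
Mark D: refs=B D G, marked=D
Mark I: refs=C null, marked=D I
Mark B: refs=H H null, marked=B D I
Mark G: refs=I A E, marked=B D G I
Mark C: refs=G null E, marked=B C D G I
Mark H: refs=H H I, marked=B C D G H I
Mark A: refs=G, marked=A B C D G H I
Mark E: refs=B G null, marked=A B C D E G H I
Unmarked (collected): F J

Answer: 1 1 1 1 1 0 1 1 1 0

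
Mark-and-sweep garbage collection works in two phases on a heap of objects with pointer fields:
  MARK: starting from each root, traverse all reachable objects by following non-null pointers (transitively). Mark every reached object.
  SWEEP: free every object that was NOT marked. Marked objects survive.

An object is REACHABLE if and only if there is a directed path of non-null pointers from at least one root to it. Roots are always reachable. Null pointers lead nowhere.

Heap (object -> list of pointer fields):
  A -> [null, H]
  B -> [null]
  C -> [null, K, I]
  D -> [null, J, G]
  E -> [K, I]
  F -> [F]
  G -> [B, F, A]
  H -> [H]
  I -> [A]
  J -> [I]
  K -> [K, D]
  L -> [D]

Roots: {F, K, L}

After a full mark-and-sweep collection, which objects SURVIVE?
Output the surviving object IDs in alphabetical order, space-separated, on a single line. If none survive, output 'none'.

Roots: F K L
Mark F: refs=F, marked=F
Mark K: refs=K D, marked=F K
Mark L: refs=D, marked=F K L
Mark D: refs=null J G, marked=D F K L
Mark J: refs=I, marked=D F J K L
Mark G: refs=B F A, marked=D F G J K L
Mark I: refs=A, marked=D F G I J K L
Mark B: refs=null, marked=B D F G I J K L
Mark A: refs=null H, marked=A B D F G I J K L
Mark H: refs=H, marked=A B D F G H I J K L
Unmarked (collected): C E

Answer: A B D F G H I J K L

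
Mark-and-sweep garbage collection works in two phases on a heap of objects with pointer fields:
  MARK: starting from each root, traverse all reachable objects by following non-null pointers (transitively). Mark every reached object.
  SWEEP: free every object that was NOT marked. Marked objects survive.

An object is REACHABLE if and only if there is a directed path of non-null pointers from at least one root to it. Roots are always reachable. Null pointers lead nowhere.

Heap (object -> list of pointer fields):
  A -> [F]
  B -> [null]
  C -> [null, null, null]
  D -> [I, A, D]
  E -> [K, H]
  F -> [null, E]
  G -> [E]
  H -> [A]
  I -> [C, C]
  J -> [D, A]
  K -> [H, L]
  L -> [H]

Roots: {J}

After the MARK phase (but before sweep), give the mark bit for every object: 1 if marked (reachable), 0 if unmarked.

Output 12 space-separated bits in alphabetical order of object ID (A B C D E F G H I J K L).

Roots: J
Mark J: refs=D A, marked=J
Mark D: refs=I A D, marked=D J
Mark A: refs=F, marked=A D J
Mark I: refs=C C, marked=A D I J
Mark F: refs=null E, marked=A D F I J
Mark C: refs=null null null, marked=A C D F I J
Mark E: refs=K H, marked=A C D E F I J
Mark K: refs=H L, marked=A C D E F I J K
Mark H: refs=A, marked=A C D E F H I J K
Mark L: refs=H, marked=A C D E F H I J K L
Unmarked (collected): B G

Answer: 1 0 1 1 1 1 0 1 1 1 1 1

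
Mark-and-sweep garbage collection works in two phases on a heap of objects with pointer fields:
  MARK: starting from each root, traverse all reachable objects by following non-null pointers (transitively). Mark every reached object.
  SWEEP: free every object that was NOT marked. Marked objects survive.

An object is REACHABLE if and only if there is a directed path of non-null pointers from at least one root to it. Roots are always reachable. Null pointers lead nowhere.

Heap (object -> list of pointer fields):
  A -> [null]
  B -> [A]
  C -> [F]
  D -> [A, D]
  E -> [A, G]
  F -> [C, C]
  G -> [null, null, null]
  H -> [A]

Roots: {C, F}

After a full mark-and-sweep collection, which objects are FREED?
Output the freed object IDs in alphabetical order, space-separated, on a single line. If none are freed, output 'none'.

Answer: A B D E G H

Derivation:
Roots: C F
Mark C: refs=F, marked=C
Mark F: refs=C C, marked=C F
Unmarked (collected): A B D E G H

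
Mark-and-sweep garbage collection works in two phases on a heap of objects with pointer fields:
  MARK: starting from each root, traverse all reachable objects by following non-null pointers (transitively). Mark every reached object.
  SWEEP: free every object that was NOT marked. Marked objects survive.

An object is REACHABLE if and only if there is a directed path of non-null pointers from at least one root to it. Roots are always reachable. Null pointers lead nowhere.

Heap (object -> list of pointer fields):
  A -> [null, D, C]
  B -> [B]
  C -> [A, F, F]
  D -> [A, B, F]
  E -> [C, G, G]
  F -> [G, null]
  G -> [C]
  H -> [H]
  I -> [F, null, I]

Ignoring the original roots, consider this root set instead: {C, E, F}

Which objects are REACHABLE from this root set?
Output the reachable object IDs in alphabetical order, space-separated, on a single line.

Answer: A B C D E F G

Derivation:
Roots: C E F
Mark C: refs=A F F, marked=C
Mark E: refs=C G G, marked=C E
Mark F: refs=G null, marked=C E F
Mark A: refs=null D C, marked=A C E F
Mark G: refs=C, marked=A C E F G
Mark D: refs=A B F, marked=A C D E F G
Mark B: refs=B, marked=A B C D E F G
Unmarked (collected): H I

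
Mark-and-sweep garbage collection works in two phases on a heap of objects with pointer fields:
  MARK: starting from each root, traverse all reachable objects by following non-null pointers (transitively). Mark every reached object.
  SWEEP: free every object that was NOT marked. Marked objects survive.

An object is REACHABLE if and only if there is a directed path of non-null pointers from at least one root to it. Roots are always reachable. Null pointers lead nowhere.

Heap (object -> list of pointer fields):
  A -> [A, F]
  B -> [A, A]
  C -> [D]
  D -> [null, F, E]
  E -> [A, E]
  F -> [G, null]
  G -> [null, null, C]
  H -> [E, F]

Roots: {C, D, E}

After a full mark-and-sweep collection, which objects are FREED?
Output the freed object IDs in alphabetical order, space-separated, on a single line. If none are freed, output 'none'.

Answer: B H

Derivation:
Roots: C D E
Mark C: refs=D, marked=C
Mark D: refs=null F E, marked=C D
Mark E: refs=A E, marked=C D E
Mark F: refs=G null, marked=C D E F
Mark A: refs=A F, marked=A C D E F
Mark G: refs=null null C, marked=A C D E F G
Unmarked (collected): B H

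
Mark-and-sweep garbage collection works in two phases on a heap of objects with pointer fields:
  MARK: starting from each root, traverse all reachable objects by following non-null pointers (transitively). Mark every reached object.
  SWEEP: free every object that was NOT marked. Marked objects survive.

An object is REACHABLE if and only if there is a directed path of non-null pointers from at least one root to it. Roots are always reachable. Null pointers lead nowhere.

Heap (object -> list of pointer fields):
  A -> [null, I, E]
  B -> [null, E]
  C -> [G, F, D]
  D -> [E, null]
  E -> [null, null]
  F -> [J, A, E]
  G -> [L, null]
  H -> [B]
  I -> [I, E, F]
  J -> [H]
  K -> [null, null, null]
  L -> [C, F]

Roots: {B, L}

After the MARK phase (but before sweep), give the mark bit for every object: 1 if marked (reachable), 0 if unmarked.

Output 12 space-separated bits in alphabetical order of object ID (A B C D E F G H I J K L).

Answer: 1 1 1 1 1 1 1 1 1 1 0 1

Derivation:
Roots: B L
Mark B: refs=null E, marked=B
Mark L: refs=C F, marked=B L
Mark E: refs=null null, marked=B E L
Mark C: refs=G F D, marked=B C E L
Mark F: refs=J A E, marked=B C E F L
Mark G: refs=L null, marked=B C E F G L
Mark D: refs=E null, marked=B C D E F G L
Mark J: refs=H, marked=B C D E F G J L
Mark A: refs=null I E, marked=A B C D E F G J L
Mark H: refs=B, marked=A B C D E F G H J L
Mark I: refs=I E F, marked=A B C D E F G H I J L
Unmarked (collected): K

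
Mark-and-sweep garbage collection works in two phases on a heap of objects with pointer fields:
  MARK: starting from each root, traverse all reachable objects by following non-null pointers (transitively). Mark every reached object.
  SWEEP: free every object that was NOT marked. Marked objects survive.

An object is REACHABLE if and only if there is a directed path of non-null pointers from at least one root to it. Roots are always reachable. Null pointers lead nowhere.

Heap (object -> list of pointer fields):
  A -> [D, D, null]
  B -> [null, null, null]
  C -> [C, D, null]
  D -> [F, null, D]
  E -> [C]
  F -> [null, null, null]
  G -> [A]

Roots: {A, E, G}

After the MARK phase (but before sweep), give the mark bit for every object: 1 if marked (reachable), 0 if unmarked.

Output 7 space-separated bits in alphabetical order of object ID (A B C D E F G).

Roots: A E G
Mark A: refs=D D null, marked=A
Mark E: refs=C, marked=A E
Mark G: refs=A, marked=A E G
Mark D: refs=F null D, marked=A D E G
Mark C: refs=C D null, marked=A C D E G
Mark F: refs=null null null, marked=A C D E F G
Unmarked (collected): B

Answer: 1 0 1 1 1 1 1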